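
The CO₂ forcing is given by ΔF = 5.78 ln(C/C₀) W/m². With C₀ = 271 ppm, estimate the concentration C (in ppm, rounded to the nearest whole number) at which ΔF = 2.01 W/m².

C ≈ 384 ppm

Set 5.78 ln(C/271) = 2.01, so ln(C/271) = 2.01/5.78 = 0.34775.
Then C/271 = e^0.34775 = 1.41588, giving C = 271 × 1.41588 = 383.70 ppm.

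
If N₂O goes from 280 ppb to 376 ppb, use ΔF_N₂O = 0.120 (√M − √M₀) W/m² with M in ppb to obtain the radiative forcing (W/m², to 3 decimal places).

ΔF = 0.319 W/m²

N₂O: 0.120 × (√376 − √280) = 0.120 × (19.3907 − 16.7332) = 0.120 × 2.6575 = 0.3189 W/m².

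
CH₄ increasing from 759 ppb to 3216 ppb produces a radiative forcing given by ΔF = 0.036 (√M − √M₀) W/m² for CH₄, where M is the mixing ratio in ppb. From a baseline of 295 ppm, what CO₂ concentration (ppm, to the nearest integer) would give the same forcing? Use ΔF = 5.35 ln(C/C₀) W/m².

C ≈ 359 ppm

CH₄ forcing: 0.036 × (√3216 − √759) = 0.036 × (56.7098 − 27.5500) = 0.036 × 29.1598 = 1.04975 W/m².
Set 5.35 ln(C/295) = 1.04975: ln(C/295) = 1.04975/5.35 = 0.19621, so C = 295 × e^0.19621 = 295 × 1.21678 = 358.95 ppm.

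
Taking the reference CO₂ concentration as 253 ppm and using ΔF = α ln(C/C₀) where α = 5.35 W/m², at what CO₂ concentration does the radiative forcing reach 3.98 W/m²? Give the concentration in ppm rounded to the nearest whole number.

C ≈ 532 ppm

Set 5.35 ln(C/253) = 3.98, so ln(C/253) = 3.98/5.35 = 0.74393.
Then C/253 = e^0.74393 = 2.10419, giving C = 253 × 2.10419 = 532.36 ppm.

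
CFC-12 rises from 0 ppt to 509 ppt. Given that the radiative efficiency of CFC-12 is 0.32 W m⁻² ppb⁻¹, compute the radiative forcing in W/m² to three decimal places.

CFC-12: Δ = 509 − 0 = 509 ppt = 0.509 ppb; ΔF = 0.32 × 0.509 = 0.1629 W/m².

ΔF = 0.163 W/m²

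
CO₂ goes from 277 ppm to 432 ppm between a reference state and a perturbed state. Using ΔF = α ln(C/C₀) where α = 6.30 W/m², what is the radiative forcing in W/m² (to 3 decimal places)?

CO₂: 6.30 × ln(432/277) = 6.30 × ln(1.55957) = 6.30 × 0.44441 = 2.7998 W/m².

ΔF = 2.800 W/m²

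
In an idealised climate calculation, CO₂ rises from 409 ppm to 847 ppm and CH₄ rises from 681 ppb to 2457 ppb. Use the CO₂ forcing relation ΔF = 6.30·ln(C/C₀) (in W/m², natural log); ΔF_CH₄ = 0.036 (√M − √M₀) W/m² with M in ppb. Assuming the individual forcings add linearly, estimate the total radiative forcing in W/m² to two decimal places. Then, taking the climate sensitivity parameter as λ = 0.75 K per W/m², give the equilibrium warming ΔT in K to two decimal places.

ΔF = 5.43 W/m²; ΔT = 4.07 K

CO₂: 6.30 × ln(847/409) = 6.30 × ln(2.07090) = 6.30 × 0.72798 = 4.5863 W/m².
CH₄: 0.036 × (√2457 − √681) = 0.036 × (49.5681 − 26.0960) = 0.036 × 23.4721 = 0.8450 W/m².
Total ΔF = 4.5863 + 0.8450 = 5.4313 W/m².
ΔT = λ ΔF = 0.75 × 5.43 = 4.0725 K.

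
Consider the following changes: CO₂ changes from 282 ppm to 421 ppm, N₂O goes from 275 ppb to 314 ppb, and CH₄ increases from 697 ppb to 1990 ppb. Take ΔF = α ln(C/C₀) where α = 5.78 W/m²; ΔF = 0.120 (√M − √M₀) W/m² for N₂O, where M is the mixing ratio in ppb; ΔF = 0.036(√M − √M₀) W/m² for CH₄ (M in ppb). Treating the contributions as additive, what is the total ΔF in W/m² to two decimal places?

ΔF = 3.11 W/m²

CO₂: 5.78 × ln(421/282) = 5.78 × ln(1.49291) = 5.78 × 0.40073 = 2.3162 W/m².
N₂O: 0.120 × (√314 − √275) = 0.120 × (17.7200 − 16.5831) = 0.120 × 1.1369 = 0.1364 W/m².
CH₄: 0.036 × (√1990 − √697) = 0.036 × (44.6094 − 26.4008) = 0.036 × 18.2086 = 0.6555 W/m².
Total ΔF = 2.3162 + 0.1364 + 0.6555 = 3.1081 W/m².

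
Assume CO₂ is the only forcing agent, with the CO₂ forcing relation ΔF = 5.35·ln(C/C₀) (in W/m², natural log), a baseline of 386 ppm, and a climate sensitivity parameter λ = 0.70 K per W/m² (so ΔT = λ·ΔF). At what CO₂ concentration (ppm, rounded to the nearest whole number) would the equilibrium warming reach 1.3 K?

Required forcing: ΔF = ΔT/λ = 1.3/0.70 = 1.8571 W/m².
Then ln(C/386) = ΔF/5.35 = 1.8571/5.35 = 0.34712.
So C = 386 × e^0.34712 = 386 × 1.41499 = 546.19 ppm.

C ≈ 546 ppm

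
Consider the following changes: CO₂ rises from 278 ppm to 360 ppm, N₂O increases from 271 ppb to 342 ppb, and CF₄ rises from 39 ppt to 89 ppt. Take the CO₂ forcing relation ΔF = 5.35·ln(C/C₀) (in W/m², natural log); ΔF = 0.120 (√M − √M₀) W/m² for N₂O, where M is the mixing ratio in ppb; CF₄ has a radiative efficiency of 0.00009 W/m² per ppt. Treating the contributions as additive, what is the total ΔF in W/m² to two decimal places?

ΔF = 1.63 W/m²

CO₂: 5.35 × ln(360/278) = 5.35 × ln(1.29496) = 5.35 × 0.25848 = 1.3829 W/m².
N₂O: 0.120 × (√342 − √271) = 0.120 × (18.4932 − 16.4621) = 0.120 × 2.0311 = 0.2437 W/m².
CF₄: ΔF = 0.00009 × (89 − 39) = 0.00009 × 50 = 0.0045 W/m².
Total ΔF = 1.3829 + 0.2437 + 0.0045 = 1.6311 W/m².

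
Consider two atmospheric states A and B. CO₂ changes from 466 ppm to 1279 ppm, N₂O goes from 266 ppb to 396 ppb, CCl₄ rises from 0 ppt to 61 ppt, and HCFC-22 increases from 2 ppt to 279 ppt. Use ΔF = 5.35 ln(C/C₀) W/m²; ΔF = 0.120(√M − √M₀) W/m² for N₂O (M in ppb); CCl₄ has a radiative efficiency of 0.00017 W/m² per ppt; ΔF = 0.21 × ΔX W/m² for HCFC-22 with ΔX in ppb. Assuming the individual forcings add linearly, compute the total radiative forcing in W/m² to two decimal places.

CO₂: 5.35 × ln(1279/466) = 5.35 × ln(2.74464) = 5.35 × 1.00965 = 5.4016 W/m².
N₂O: 0.120 × (√396 − √266) = 0.120 × (19.8997 − 16.3095) = 0.120 × 3.5902 = 0.4308 W/m².
CCl₄: ΔF = 0.00017 × (61 − 0) = 0.00017 × 61 = 0.0104 W/m².
HCFC-22: Δ = 279 − 2 = 277 ppt = 0.277 ppb; ΔF = 0.21 × 0.277 = 0.0582 W/m².
Total ΔF = 5.4016 + 0.4308 + 0.0104 + 0.0582 = 5.9010 W/m².

ΔF = 5.90 W/m²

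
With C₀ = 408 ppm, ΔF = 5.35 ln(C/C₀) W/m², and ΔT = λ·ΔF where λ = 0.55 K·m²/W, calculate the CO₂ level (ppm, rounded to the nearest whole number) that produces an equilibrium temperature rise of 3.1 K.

C ≈ 1170 ppm

Required forcing: ΔF = ΔT/λ = 3.1/0.55 = 5.6364 W/m².
Then ln(C/408) = ΔF/5.35 = 5.6364/5.35 = 1.05353.
So C = 408 × e^1.05353 = 408 × 2.86776 = 1170.05 ppm.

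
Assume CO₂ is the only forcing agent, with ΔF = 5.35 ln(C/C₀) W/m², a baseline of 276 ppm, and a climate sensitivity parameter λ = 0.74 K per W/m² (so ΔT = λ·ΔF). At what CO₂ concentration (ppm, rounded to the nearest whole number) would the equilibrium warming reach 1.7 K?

Required forcing: ΔF = ΔT/λ = 1.7/0.74 = 2.2973 W/m².
Then ln(C/276) = ΔF/5.35 = 2.2973/5.35 = 0.42940.
So C = 276 × e^0.42940 = 276 × 1.53634 = 424.03 ppm.

C ≈ 424 ppm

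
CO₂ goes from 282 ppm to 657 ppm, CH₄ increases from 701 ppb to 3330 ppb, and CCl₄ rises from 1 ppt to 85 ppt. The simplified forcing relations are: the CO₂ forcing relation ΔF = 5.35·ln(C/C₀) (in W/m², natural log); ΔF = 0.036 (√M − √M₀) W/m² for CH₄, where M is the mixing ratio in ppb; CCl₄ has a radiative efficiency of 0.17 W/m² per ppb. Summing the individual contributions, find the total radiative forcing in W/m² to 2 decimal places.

CO₂: 5.35 × ln(657/282) = 5.35 × ln(2.32979) = 5.35 × 0.84578 = 4.5249 W/m².
CH₄: 0.036 × (√3330 − √701) = 0.036 × (57.7062 − 26.4764) = 0.036 × 31.2298 = 1.1243 W/m².
CCl₄: Δ = 85 − 1 = 84 ppt = 0.084 ppb; ΔF = 0.17 × 0.084 = 0.0143 W/m².
Total ΔF = 4.5249 + 1.1243 + 0.0143 = 5.6635 W/m².

ΔF = 5.66 W/m²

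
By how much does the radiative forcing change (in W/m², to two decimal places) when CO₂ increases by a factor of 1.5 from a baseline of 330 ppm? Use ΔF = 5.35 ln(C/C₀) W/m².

ΔF = 5.35 × ln(1.5) = 5.35 × 0.40547 = 2.1693 W/m².

ΔF = 2.17 W/m²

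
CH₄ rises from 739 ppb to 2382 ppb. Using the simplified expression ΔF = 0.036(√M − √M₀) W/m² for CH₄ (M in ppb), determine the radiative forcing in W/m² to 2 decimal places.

CH₄: 0.036 × (√2382 − √739) = 0.036 × (48.8057 − 27.1846) = 0.036 × 21.6211 = 0.7784 W/m².

ΔF = 0.78 W/m²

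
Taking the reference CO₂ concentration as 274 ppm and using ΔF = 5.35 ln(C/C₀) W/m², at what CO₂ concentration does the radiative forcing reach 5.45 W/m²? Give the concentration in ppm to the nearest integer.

C ≈ 759 ppm

Set 5.35 ln(C/274) = 5.45, so ln(C/274) = 5.45/5.35 = 1.01869.
Then C/274 = e^1.01869 = 2.76956, giving C = 274 × 2.76956 = 758.86 ppm.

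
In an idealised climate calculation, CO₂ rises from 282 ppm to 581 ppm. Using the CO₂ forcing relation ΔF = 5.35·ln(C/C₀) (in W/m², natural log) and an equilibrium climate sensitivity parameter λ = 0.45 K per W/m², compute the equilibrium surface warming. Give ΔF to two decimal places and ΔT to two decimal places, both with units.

ΔF = 3.87 W/m²; ΔT = 1.74 K

CO₂: 5.35 × ln(581/282) = 5.35 × ln(2.06028) = 5.35 × 0.72284 = 3.8672 W/m².
ΔT = λ ΔF = 0.45 × 3.87 = 1.7415 K.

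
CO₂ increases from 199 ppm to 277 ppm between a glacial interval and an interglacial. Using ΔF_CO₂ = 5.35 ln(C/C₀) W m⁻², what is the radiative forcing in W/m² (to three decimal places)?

CO₂: 5.35 × ln(277/199) = 5.35 × ln(1.39196) = 5.35 × 0.33071 = 1.7693 W/m².

ΔF = 1.769 W/m²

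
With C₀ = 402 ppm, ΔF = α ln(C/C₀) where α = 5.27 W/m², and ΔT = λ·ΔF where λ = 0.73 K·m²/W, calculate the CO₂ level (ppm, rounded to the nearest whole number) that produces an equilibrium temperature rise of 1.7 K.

Required forcing: ΔF = ΔT/λ = 1.7/0.73 = 2.3288 W/m².
Then ln(C/402) = ΔF/5.27 = 2.3288/5.27 = 0.44190.
So C = 402 × e^0.44190 = 402 × 1.55566 = 625.38 ppm.

C ≈ 625 ppm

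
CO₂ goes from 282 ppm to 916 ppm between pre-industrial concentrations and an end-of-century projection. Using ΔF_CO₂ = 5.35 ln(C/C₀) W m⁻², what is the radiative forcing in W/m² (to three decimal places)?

CO₂ absorption bands are partially saturated, so forcing scales with the logarithm of the concentration ratio.
CO₂: 5.35 × ln(916/282) = 5.35 × ln(3.24823) = 5.35 × 1.17811 = 6.3029 W/m².

ΔF = 6.303 W/m²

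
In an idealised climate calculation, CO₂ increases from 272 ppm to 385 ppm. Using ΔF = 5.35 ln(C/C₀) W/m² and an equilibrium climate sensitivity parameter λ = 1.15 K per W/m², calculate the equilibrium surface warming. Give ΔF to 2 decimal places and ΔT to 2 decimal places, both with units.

ΔF = 1.86 W/m²; ΔT = 2.14 K

CO₂: 5.35 × ln(385/272) = 5.35 × ln(1.41544) = 5.35 × 0.34744 = 1.8588 W/m².
ΔT = λ ΔF = 1.15 × 1.86 = 2.1390 K.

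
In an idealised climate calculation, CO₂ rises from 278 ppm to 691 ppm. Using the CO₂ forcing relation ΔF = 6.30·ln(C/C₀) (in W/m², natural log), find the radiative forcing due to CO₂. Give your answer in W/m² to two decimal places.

CO₂: 6.30 × ln(691/278) = 6.30 × ln(2.48561) = 6.30 × 0.91052 = 5.7363 W/m².

ΔF = 5.74 W/m²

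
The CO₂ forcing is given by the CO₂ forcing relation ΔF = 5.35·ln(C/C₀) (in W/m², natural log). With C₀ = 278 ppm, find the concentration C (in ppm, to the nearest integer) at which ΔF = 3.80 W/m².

Set 5.35 ln(C/278) = 3.80, so ln(C/278) = 3.80/5.35 = 0.71028.
Then C/278 = e^0.71028 = 2.03456, giving C = 278 × 2.03456 = 565.61 ppm.

C ≈ 566 ppm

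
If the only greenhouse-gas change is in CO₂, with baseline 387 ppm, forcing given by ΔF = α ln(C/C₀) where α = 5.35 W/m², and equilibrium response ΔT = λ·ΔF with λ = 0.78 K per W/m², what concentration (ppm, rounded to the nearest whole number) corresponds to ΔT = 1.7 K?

C ≈ 582 ppm

Required forcing: ΔF = ΔT/λ = 1.7/0.78 = 2.1795 W/m².
Then ln(C/387) = ΔF/5.35 = 2.1795/5.35 = 0.40738.
So C = 387 × e^0.40738 = 387 × 1.50288 = 581.61 ppm.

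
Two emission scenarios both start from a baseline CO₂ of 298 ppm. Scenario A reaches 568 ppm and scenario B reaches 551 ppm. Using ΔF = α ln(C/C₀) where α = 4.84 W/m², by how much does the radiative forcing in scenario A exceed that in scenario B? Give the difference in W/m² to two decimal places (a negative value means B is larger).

ΔF_A = 4.84 ln(568/298) = 4.84 × 0.64503 = 3.1219 W/m².
ΔF_B = 4.84 ln(551/298) = 4.84 × 0.61464 = 2.9749 W/m².
Difference: 3.1219 − 2.9749 = 0.1470 W/m².

ΔF_A − ΔF_B = 0.15 W/m²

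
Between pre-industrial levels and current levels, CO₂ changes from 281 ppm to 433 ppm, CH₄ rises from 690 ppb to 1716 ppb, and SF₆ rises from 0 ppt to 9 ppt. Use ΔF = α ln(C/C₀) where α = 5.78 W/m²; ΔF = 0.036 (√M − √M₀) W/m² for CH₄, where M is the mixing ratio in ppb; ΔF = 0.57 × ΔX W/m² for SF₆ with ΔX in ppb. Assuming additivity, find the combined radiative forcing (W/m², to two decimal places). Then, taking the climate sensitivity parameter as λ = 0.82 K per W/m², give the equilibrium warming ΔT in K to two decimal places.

CO₂: 5.78 × ln(433/281) = 5.78 × ln(1.54093) = 5.78 × 0.43239 = 2.4992 W/m².
CH₄: 0.036 × (√1716 − √690) = 0.036 × (41.4246 − 26.2679) = 0.036 × 15.1567 = 0.5456 W/m².
SF₆: Δ = 9 − 0 = 9 ppt = 0.009 ppb; ΔF = 0.57 × 0.009 = 0.0051 W/m².
Total ΔF = 2.4992 + 0.5456 + 0.0051 = 3.0499 W/m².
ΔT = λ ΔF = 0.82 × 3.05 = 2.5010 K.

ΔF = 3.05 W/m²; ΔT = 2.50 K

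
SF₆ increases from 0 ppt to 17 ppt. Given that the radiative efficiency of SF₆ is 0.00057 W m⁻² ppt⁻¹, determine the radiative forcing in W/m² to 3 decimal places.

SF₆: ΔF = 0.00057 × (17 − 0) = 0.00057 × 17 = 0.0097 W/m².

ΔF = 0.010 W/m²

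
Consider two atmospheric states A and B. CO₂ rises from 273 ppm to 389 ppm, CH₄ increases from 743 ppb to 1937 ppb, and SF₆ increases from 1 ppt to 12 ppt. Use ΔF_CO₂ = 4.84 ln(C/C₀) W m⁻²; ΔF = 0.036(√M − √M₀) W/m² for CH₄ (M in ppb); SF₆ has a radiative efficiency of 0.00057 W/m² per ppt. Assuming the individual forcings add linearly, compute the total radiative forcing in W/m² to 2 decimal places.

ΔF = 2.32 W/m²

CO₂: 4.84 × ln(389/273) = 4.84 × ln(1.42491) = 4.84 × 0.35411 = 1.7139 W/m².
CH₄: 0.036 × (√1937 − √743) = 0.036 × (44.0114 − 27.2580) = 0.036 × 16.7534 = 0.6031 W/m².
SF₆: ΔF = 0.00057 × (12 − 1) = 0.00057 × 11 = 0.0063 W/m².
Total ΔF = 1.7139 + 0.6031 + 0.0063 = 2.3233 W/m².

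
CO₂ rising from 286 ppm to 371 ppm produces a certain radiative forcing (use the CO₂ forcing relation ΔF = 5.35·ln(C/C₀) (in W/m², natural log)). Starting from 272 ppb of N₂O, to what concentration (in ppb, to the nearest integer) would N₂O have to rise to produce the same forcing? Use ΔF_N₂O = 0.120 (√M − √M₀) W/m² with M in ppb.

CO₂ forcing: 5.35 × ln(371/286) = 5.35 × 0.260210 = 1.39212 W/m².
Set 0.120(√M − √272) = 1.39212: √M = 1.39212/0.120 + √272 = 11.6010 + 16.4924 = 28.0934.
M = (28.0934)² = 789.24 ppb.

M ≈ 789 ppb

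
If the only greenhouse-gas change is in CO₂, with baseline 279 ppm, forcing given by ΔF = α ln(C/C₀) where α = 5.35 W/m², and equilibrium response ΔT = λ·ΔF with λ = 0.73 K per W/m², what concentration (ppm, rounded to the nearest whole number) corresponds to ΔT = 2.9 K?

Required forcing: ΔF = ΔT/λ = 2.9/0.73 = 3.9726 W/m².
Then ln(C/279) = ΔF/5.35 = 3.9726/5.35 = 0.74254.
So C = 279 × e^0.74254 = 279 × 2.10127 = 586.25 ppm.

C ≈ 586 ppm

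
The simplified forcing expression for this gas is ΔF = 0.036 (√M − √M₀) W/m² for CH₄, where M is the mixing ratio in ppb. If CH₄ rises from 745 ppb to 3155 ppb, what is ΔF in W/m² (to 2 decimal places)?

ΔF = 1.04 W/m²

CH₄: 0.036 × (√3155 − √745) = 0.036 × (56.1694 − 27.2947) = 0.036 × 28.8747 = 1.0395 W/m².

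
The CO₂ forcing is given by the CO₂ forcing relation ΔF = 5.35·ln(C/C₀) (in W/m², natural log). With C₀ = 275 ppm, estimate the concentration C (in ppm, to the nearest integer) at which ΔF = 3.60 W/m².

C ≈ 539 ppm

Set 5.35 ln(C/275) = 3.60, so ln(C/275) = 3.60/5.35 = 0.67290.
Then C/275 = e^0.67290 = 1.95991, giving C = 275 × 1.95991 = 538.98 ppm.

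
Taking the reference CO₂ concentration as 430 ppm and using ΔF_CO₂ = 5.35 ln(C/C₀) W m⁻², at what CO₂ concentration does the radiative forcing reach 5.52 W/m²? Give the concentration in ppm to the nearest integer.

Set 5.35 ln(C/430) = 5.52, so ln(C/430) = 5.52/5.35 = 1.03178.
Then C/430 = e^1.03178 = 2.80606, giving C = 430 × 2.80606 = 1206.61 ppm.

C ≈ 1207 ppm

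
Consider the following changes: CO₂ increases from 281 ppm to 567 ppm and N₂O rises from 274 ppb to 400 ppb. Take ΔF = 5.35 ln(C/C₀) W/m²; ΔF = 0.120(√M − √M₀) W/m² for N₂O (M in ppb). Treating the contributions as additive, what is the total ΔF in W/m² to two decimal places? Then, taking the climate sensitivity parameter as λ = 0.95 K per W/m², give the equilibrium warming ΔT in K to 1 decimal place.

CO₂: 5.35 × ln(567/281) = 5.35 × ln(2.01779) = 5.35 × 0.70200 = 3.7557 W/m².
N₂O: 0.120 × (√400 − √274) = 0.120 × (20.0000 − 16.5529) = 0.120 × 3.4471 = 0.4137 W/m².
Total ΔF = 3.7557 + 0.4137 = 4.1694 W/m².
ΔT = λ ΔF = 0.95 × 4.17 = 3.9615 K.

ΔF = 4.17 W/m²; ΔT = 4.0 K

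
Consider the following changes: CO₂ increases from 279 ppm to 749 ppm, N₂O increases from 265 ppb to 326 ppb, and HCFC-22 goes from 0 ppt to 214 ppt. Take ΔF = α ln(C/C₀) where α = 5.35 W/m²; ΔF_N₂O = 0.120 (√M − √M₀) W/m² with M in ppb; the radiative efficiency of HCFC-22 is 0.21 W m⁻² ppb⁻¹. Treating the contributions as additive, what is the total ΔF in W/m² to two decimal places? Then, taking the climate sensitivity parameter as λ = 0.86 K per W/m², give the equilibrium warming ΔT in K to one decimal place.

CO₂: 5.35 × ln(749/279) = 5.35 × ln(2.68459) = 5.35 × 0.98753 = 5.2833 W/m².
N₂O: 0.120 × (√326 − √265) = 0.120 × (18.0555 − 16.2788) = 0.120 × 1.7767 = 0.2132 W/m².
HCFC-22: Δ = 214 − 0 = 214 ppt = 0.214 ppb; ΔF = 0.21 × 0.214 = 0.0449 W/m².
Total ΔF = 5.2833 + 0.2132 + 0.0449 = 5.5414 W/m².
ΔT = λ ΔF = 0.86 × 5.54 = 4.7644 K.

ΔF = 5.54 W/m²; ΔT = 4.8 K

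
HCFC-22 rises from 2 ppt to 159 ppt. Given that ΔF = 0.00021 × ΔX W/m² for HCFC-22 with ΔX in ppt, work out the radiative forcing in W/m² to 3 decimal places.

ΔF = 0.033 W/m²

HCFC-22: ΔF = 0.00021 × (159 − 2) = 0.00021 × 157 = 0.0330 W/m².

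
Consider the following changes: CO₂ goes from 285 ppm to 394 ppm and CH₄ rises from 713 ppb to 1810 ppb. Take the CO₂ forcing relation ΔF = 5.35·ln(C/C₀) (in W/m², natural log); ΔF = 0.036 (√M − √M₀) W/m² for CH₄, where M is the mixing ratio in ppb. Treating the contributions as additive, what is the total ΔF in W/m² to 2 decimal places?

CO₂: 5.35 × ln(394/285) = 5.35 × ln(1.38246) = 5.35 × 0.32386 = 1.7327 W/m².
CH₄: 0.036 × (√1810 − √713) = 0.036 × (42.5441 − 26.7021) = 0.036 × 15.8420 = 0.5703 W/m².
Total ΔF = 1.7327 + 0.5703 = 2.3030 W/m².

ΔF = 2.30 W/m²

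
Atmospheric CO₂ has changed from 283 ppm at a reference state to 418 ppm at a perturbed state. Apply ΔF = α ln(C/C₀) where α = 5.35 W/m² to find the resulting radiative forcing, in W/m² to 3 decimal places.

ΔF = 2.087 W/m²

CO₂ absorption bands are partially saturated, so forcing scales with the logarithm of the concentration ratio.
CO₂: 5.35 × ln(418/283) = 5.35 × ln(1.47703) = 5.35 × 0.39003 = 2.0867 W/m².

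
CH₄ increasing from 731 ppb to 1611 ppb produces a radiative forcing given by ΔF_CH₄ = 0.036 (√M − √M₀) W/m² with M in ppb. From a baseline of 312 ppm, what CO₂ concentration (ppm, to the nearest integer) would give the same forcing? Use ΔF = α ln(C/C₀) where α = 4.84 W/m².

CH₄ forcing: 0.036 × (√1611 − √731) = 0.036 × (40.1373 − 27.0370) = 0.036 × 13.1003 = 0.47161 W/m².
Set 4.84 ln(C/312) = 0.47161: ln(C/312) = 0.47161/4.84 = 0.09744, so C = 312 × e^0.09744 = 312 × 1.10235 = 343.93 ppm.

C ≈ 344 ppm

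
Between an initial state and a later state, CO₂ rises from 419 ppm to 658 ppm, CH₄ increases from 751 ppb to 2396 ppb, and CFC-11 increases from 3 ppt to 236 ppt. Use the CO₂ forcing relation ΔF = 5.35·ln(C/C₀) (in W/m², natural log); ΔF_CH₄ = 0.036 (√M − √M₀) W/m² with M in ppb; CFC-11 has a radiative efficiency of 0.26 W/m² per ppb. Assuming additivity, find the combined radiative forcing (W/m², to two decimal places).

CO₂: 5.35 × ln(658/419) = 5.35 × ln(1.57041) = 5.35 × 0.45134 = 2.4147 W/m².
CH₄: 0.036 × (√2396 − √751) = 0.036 × (48.9490 − 27.4044) = 0.036 × 21.5446 = 0.7756 W/m².
CFC-11: Δ = 236 − 3 = 233 ppt = 0.233 ppb; ΔF = 0.26 × 0.233 = 0.0606 W/m².
Total ΔF = 2.4147 + 0.7756 + 0.0606 = 3.2509 W/m².

ΔF = 3.25 W/m²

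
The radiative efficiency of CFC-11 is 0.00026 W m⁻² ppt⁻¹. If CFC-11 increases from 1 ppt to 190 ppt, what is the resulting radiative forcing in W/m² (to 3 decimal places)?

ΔF = 0.049 W/m²

CFC-11: ΔF = 0.00026 × (190 − 1) = 0.00026 × 189 = 0.0491 W/m².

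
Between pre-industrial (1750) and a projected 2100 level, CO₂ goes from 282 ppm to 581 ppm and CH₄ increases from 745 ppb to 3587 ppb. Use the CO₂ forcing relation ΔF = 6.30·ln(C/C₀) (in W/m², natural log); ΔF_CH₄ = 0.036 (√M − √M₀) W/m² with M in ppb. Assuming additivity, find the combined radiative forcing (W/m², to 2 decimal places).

CO₂: 6.30 × ln(581/282) = 6.30 × ln(2.06028) = 6.30 × 0.72284 = 4.5539 W/m².
CH₄: 0.036 × (√3587 − √745) = 0.036 × (59.8916 − 27.2947) = 0.036 × 32.5969 = 1.1735 W/m².
Total ΔF = 4.5539 + 1.1735 = 5.7274 W/m².

ΔF = 5.73 W/m²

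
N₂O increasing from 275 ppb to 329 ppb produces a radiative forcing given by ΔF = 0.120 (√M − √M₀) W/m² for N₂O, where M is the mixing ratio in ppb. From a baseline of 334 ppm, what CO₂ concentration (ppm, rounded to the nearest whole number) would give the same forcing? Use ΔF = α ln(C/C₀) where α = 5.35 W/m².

N₂O forcing: 0.120 × (√329 − √275) = 0.120 × (18.1384 − 16.5831) = 0.120 × 1.5553 = 0.18664 W/m².
Set 5.35 ln(C/334) = 0.18664: ln(C/334) = 0.18664/5.35 = 0.03489, so C = 334 × e^0.03489 = 334 × 1.03551 = 345.86 ppm.

C ≈ 346 ppm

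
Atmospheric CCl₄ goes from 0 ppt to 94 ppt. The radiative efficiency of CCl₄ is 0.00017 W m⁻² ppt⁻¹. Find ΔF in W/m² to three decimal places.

ΔF = 0.016 W/m²

CCl₄: ΔF = 0.00017 × (94 − 0) = 0.00017 × 94 = 0.0160 W/m².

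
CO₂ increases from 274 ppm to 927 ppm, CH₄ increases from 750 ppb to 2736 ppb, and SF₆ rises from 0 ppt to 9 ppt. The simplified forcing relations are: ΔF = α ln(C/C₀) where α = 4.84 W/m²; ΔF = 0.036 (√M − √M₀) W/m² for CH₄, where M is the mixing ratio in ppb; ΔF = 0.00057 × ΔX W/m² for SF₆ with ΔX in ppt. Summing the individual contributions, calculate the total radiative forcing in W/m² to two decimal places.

CO₂: 4.84 × ln(927/274) = 4.84 × ln(3.38321) = 4.84 × 1.21882 = 5.8991 W/m².
CH₄: 0.036 × (√2736 − √750) = 0.036 × (52.3068 − 27.3861) = 0.036 × 24.9207 = 0.8971 W/m².
SF₆: ΔF = 0.00057 × (9 − 0) = 0.00057 × 9 = 0.0051 W/m².
Total ΔF = 5.8991 + 0.8971 + 0.0051 = 6.8013 W/m².

ΔF = 6.80 W/m²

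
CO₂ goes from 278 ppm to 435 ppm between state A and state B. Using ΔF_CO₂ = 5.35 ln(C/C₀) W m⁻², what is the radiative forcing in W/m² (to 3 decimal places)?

CO₂: 5.35 × ln(435/278) = 5.35 × ln(1.56475) = 5.35 × 0.44773 = 2.3954 W/m².

ΔF = 2.395 W/m²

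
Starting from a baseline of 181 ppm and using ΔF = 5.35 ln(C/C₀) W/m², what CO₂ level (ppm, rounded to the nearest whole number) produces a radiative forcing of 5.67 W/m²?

C ≈ 522 ppm

Set 5.35 ln(C/181) = 5.67, so ln(C/181) = 5.67/5.35 = 1.05981.
Then C/181 = e^1.05981 = 2.88582, giving C = 181 × 2.88582 = 522.33 ppm.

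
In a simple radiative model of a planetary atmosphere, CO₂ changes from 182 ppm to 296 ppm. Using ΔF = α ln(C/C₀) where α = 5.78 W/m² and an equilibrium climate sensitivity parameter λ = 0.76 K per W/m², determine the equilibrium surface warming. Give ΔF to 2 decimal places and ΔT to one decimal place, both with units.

CO₂: 5.78 × ln(296/182) = 5.78 × ln(1.62637) = 5.78 × 0.48635 = 2.8111 W/m².
ΔT = λ ΔF = 0.76 × 2.81 = 2.1356 K.

ΔF = 2.81 W/m²; ΔT = 2.1 K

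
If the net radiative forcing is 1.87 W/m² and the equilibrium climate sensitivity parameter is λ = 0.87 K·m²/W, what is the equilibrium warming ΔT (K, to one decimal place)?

ΔT = 1.6 K

ΔT = λ ΔF = 0.87 × 1.87 = 1.6269 K.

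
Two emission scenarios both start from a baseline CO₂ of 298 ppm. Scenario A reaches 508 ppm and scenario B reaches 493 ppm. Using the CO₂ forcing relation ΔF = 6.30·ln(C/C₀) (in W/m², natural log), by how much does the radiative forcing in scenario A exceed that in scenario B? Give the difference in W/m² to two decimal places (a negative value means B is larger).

ΔF_A = 6.30 ln(508/298) = 6.30 × 0.53339 = 3.3604 W/m².
ΔF_B = 6.30 ln(493/298) = 6.30 × 0.50342 = 3.1715 W/m².
Difference: 3.3604 − 3.1715 = 0.1889 W/m².

ΔF_A − ΔF_B = 0.19 W/m²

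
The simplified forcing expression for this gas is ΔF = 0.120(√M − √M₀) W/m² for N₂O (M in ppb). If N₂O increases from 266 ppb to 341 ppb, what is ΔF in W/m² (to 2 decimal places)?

ΔF = 0.26 W/m²

N₂O: 0.120 × (√341 − √266) = 0.120 × (18.4662 − 16.3095) = 0.120 × 2.1567 = 0.2588 W/m².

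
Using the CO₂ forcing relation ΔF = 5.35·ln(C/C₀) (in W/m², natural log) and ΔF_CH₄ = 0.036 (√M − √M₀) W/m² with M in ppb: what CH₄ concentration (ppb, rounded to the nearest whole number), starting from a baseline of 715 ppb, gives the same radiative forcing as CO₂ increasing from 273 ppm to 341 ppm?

M ≈ 3575 ppb

CO₂ forcing: 5.35 × ln(341/273) = 5.35 × 0.222411 = 1.18990 W/m².
Set 0.036(√M − √715) = 1.18990: √M = 1.18990/0.036 + √715 = 33.0528 + 26.7395 = 59.7923.
M = (59.7923)² = 3575.12 ppb.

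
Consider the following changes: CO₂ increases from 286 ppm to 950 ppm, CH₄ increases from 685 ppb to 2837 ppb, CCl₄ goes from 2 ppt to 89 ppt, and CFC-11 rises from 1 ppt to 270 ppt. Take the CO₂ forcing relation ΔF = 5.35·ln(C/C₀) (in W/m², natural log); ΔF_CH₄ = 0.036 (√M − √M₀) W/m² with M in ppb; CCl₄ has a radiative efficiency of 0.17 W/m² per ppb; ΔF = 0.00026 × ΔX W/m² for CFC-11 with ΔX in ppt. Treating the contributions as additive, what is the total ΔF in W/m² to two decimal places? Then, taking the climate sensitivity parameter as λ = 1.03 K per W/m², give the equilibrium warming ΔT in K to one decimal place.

CO₂: 5.35 × ln(950/286) = 5.35 × ln(3.32168) = 5.35 × 1.20047 = 6.4225 W/m².
CH₄: 0.036 × (√2837 − √685) = 0.036 × (53.2635 − 26.1725) = 0.036 × 27.0910 = 0.9753 W/m².
CCl₄: Δ = 89 − 2 = 87 ppt = 0.087 ppb; ΔF = 0.17 × 0.087 = 0.0148 W/m².
CFC-11: ΔF = 0.00026 × (270 − 1) = 0.00026 × 269 = 0.0699 W/m².
Total ΔF = 6.4225 + 0.9753 + 0.0148 + 0.0699 = 7.4825 W/m².
ΔT = λ ΔF = 1.03 × 7.48 = 7.7044 K.

ΔF = 7.48 W/m²; ΔT = 7.7 K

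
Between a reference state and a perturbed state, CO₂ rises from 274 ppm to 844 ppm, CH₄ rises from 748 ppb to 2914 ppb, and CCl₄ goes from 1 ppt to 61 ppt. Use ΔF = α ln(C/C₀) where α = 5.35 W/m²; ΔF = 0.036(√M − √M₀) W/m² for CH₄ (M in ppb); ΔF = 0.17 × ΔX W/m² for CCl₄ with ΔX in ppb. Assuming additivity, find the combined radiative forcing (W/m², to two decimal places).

ΔF = 6.99 W/m²

CO₂: 5.35 × ln(844/274) = 5.35 × ln(3.08029) = 5.35 × 1.12502 = 6.0189 W/m².
CH₄: 0.036 × (√2914 − √748) = 0.036 × (53.9815 − 27.3496) = 0.036 × 26.6319 = 0.9587 W/m².
CCl₄: Δ = 61 − 1 = 60 ppt = 0.060 ppb; ΔF = 0.17 × 0.060 = 0.0102 W/m².
Total ΔF = 6.0189 + 0.9587 + 0.0102 = 6.9878 W/m².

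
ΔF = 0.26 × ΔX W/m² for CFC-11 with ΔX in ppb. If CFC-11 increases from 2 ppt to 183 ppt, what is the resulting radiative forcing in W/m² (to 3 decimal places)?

ΔF = 0.047 W/m²

CFC-11: Δ = 183 − 2 = 181 ppt = 0.181 ppb; ΔF = 0.26 × 0.181 = 0.0471 W/m².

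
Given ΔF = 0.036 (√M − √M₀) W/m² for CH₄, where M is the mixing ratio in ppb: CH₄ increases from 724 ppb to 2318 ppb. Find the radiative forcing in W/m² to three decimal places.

CH₄: 0.036 × (√2318 − √724) = 0.036 × (48.1456 − 26.9072) = 0.036 × 21.2384 = 0.7646 W/m².

ΔF = 0.765 W/m²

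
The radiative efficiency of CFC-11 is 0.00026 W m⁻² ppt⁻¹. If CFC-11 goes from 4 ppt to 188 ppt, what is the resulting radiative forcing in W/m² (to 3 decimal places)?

CFC-11: ΔF = 0.00026 × (188 − 4) = 0.00026 × 184 = 0.0478 W/m².

ΔF = 0.048 W/m²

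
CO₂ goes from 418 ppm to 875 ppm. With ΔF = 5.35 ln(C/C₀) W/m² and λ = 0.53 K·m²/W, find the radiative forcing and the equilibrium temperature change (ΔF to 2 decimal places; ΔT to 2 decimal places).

CO₂: 5.35 × ln(875/418) = 5.35 × ln(2.09330) = 5.35 × 0.73874 = 3.9523 W/m².
ΔT = λ ΔF = 0.53 × 3.95 = 2.0935 K.

ΔF = 3.95 W/m²; ΔT = 2.09 K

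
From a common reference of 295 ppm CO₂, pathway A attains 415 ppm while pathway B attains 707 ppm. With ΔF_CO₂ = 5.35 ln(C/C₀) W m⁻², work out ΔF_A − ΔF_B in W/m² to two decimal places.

ΔF_A = 5.35 ln(415/295) = 5.35 × 0.34130 = 1.8260 W/m².
ΔF_B = 5.35 ln(707/295) = 5.35 × 0.87406 = 4.6762 W/m².
Difference: 1.8260 − 4.6762 = -2.8502 W/m².

ΔF_A − ΔF_B = -2.85 W/m²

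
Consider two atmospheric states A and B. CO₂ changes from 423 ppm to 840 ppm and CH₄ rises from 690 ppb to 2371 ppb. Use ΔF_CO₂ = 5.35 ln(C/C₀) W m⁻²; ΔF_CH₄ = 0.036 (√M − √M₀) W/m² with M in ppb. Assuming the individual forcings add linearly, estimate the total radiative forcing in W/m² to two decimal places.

ΔF = 4.48 W/m²

CO₂: 5.35 × ln(840/423) = 5.35 × ln(1.98582) = 5.35 × 0.68603 = 3.6703 W/m².
CH₄: 0.036 × (√2371 − √690) = 0.036 × (48.6929 − 26.2679) = 0.036 × 22.4250 = 0.8073 W/m².
Total ΔF = 3.6703 + 0.8073 = 4.4776 W/m².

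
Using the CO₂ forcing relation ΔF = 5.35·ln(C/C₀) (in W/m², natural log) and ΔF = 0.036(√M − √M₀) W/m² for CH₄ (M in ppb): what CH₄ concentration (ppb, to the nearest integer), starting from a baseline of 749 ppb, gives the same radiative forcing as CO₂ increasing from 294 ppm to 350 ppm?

CO₂ forcing: 5.35 × ln(350/294) = 5.35 × 0.174353 = 0.93279 W/m².
Set 0.036(√M − √749) = 0.93279: √M = 0.93279/0.036 + √749 = 25.9108 + 27.3679 = 53.2787.
M = (53.2787)² = 2838.62 ppb.

M ≈ 2839 ppb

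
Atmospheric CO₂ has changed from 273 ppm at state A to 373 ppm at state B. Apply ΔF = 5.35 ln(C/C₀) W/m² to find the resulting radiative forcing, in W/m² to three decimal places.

ΔF = 1.670 W/m²

CO₂: 5.35 × ln(373/273) = 5.35 × ln(1.36630) = 5.35 × 0.31211 = 1.6698 W/m².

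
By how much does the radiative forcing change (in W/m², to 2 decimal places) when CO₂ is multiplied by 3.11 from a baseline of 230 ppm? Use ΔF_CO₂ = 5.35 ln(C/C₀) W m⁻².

Because the forcing depends only on the ratio C/C₀, the initial concentration does not enter.
ΔF = 5.35 × ln(3.11) = 5.35 × 1.13462 = 6.0702 W/m².

ΔF = 6.07 W/m²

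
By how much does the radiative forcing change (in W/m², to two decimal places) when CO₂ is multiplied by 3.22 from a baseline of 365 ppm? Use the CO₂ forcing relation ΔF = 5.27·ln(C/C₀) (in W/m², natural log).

Because the forcing depends only on the ratio C/C₀, the initial concentration does not enter.
ΔF = 5.27 × ln(3.22) = 5.27 × 1.16938 = 6.1626 W/m².

ΔF = 6.16 W/m²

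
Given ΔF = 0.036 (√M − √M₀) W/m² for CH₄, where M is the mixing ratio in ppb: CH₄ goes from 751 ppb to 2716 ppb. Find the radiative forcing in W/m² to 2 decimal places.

ΔF = 0.89 W/m²

CH₄: 0.036 × (√2716 − √751) = 0.036 × (52.1153 − 27.4044) = 0.036 × 24.7109 = 0.8896 W/m².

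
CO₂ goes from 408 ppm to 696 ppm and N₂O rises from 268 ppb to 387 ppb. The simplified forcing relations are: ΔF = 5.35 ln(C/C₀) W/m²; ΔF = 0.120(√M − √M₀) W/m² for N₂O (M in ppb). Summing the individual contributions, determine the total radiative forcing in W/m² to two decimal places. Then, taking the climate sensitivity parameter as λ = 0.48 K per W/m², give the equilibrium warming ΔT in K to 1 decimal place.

CO₂: 5.35 × ln(696/408) = 5.35 × ln(1.70588) = 5.35 × 0.53408 = 2.8573 W/m².
N₂O: 0.120 × (√387 − √268) = 0.120 × (19.6723 − 16.3707) = 0.120 × 3.3016 = 0.3962 W/m².
Total ΔF = 2.8573 + 0.3962 = 3.2535 W/m².
ΔT = λ ΔF = 0.48 × 3.25 = 1.5600 K.

ΔF = 3.25 W/m²; ΔT = 1.6 K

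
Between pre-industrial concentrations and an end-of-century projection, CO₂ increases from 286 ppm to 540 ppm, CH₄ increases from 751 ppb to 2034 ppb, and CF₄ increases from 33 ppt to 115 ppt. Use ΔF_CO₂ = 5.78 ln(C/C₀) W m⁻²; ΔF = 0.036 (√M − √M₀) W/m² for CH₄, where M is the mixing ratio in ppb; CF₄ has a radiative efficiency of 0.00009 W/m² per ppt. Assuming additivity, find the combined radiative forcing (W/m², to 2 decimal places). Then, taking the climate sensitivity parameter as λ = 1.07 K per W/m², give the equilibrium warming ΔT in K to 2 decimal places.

ΔF = 4.32 W/m²; ΔT = 4.62 K

CO₂: 5.78 × ln(540/286) = 5.78 × ln(1.88811) = 5.78 × 0.63558 = 3.6737 W/m².
CH₄: 0.036 × (√2034 − √751) = 0.036 × (45.0999 − 27.4044) = 0.036 × 17.6955 = 0.6370 W/m².
CF₄: ΔF = 0.00009 × (115 − 33) = 0.00009 × 82 = 0.0074 W/m².
Total ΔF = 3.6737 + 0.6370 + 0.0074 = 4.3181 W/m².
ΔT = λ ΔF = 1.07 × 4.32 = 4.6224 K.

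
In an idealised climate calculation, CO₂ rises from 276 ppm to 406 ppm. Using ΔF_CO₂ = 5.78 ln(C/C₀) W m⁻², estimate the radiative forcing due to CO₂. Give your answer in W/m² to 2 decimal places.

ΔF = 2.23 W/m²

CO₂: 5.78 × ln(406/276) = 5.78 × ln(1.47101) = 5.78 × 0.38595 = 2.2308 W/m².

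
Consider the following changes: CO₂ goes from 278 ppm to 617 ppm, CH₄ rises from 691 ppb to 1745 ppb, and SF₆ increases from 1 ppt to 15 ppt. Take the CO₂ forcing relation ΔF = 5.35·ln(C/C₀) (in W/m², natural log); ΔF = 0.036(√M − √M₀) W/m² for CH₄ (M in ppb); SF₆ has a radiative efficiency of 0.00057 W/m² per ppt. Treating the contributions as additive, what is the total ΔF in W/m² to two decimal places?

CO₂: 5.35 × ln(617/278) = 5.35 × ln(2.21942) = 5.35 × 0.79725 = 4.2653 W/m².
CH₄: 0.036 × (√1745 − √691) = 0.036 × (41.7732 − 26.2869) = 0.036 × 15.4863 = 0.5575 W/m².
SF₆: ΔF = 0.00057 × (15 − 1) = 0.00057 × 14 = 0.0080 W/m².
Total ΔF = 4.2653 + 0.5575 + 0.0080 = 4.8308 W/m².

ΔF = 4.83 W/m²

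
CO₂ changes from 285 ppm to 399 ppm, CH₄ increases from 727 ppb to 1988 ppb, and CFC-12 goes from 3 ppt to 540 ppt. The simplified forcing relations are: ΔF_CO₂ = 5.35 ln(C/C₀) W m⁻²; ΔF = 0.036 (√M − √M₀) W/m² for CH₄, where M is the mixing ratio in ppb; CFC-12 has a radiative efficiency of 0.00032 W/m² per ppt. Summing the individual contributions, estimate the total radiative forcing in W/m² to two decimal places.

CO₂: 5.35 × ln(399/285) = 5.35 × ln(1.40000) = 5.35 × 0.33647 = 1.8001 W/m².
CH₄: 0.036 × (√1988 − √727) = 0.036 × (44.5870 − 26.9629) = 0.036 × 17.6241 = 0.6345 W/m².
CFC-12: ΔF = 0.00032 × (540 − 3) = 0.00032 × 537 = 0.1718 W/m².
Total ΔF = 1.8001 + 0.6345 + 0.1718 = 2.6064 W/m².

ΔF = 2.61 W/m²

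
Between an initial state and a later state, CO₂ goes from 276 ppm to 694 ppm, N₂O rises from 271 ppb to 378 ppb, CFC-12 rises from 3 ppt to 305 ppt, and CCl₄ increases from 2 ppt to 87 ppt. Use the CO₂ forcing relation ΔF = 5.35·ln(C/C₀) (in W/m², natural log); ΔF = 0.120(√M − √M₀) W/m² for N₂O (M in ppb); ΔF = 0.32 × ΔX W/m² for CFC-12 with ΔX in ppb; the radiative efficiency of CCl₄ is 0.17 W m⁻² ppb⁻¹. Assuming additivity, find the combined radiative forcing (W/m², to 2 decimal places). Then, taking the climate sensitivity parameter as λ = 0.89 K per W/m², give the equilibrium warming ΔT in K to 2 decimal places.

CO₂: 5.35 × ln(694/276) = 5.35 × ln(2.51449) = 5.35 × 0.92207 = 4.9331 W/m².
N₂O: 0.120 × (√378 − √271) = 0.120 × (19.4422 − 16.4621) = 0.120 × 2.9801 = 0.3576 W/m².
CFC-12: Δ = 305 − 3 = 302 ppt = 0.302 ppb; ΔF = 0.32 × 0.302 = 0.0966 W/m².
CCl₄: Δ = 87 − 2 = 85 ppt = 0.085 ppb; ΔF = 0.17 × 0.085 = 0.0145 W/m².
Total ΔF = 4.9331 + 0.3576 + 0.0966 + 0.0145 = 5.4018 W/m².
ΔT = λ ΔF = 0.89 × 5.40 = 4.8060 K.

ΔF = 5.40 W/m²; ΔT = 4.81 K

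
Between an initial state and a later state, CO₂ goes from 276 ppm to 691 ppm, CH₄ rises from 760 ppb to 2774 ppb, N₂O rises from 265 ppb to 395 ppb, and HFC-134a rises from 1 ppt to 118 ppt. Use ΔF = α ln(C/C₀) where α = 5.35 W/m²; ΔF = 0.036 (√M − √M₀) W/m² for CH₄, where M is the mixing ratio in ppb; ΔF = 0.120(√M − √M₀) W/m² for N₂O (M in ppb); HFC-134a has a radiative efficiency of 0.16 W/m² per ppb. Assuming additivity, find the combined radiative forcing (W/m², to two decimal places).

ΔF = 6.26 W/m²

CO₂: 5.35 × ln(691/276) = 5.35 × ln(2.50362) = 5.35 × 0.91774 = 4.9099 W/m².
CH₄: 0.036 × (√2774 − √760) = 0.036 × (52.6688 − 27.5681) = 0.036 × 25.1007 = 0.9036 W/m².
N₂O: 0.120 × (√395 − √265) = 0.120 × (19.8746 − 16.2788) = 0.120 × 3.5958 = 0.4315 W/m².
HFC-134a: Δ = 118 − 1 = 117 ppt = 0.117 ppb; ΔF = 0.16 × 0.117 = 0.0187 W/m².
Total ΔF = 4.9099 + 0.9036 + 0.4315 + 0.0187 = 6.2637 W/m².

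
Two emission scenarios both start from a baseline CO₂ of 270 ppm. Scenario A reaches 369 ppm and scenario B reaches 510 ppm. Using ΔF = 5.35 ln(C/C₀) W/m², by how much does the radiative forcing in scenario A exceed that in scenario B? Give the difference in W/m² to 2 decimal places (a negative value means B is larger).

ΔF_A = 5.35 ln(369/270) = 5.35 × 0.31237 = 1.6712 W/m².
ΔF_B = 5.35 ln(510/270) = 5.35 × 0.63599 = 3.4025 W/m².
Difference: 1.6712 − 3.4025 = -1.7313 W/m².
(Equivalently, ΔF_A − ΔF_B = 5.35 ln(369/510) = 5.35 × -0.32361 = -1.7313 W/m².)

ΔF_A − ΔF_B = -1.73 W/m²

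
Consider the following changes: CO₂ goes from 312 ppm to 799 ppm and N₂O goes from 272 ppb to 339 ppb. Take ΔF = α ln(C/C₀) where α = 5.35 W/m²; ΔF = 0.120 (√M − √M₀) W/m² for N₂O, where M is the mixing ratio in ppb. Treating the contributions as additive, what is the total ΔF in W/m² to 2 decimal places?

ΔF = 5.26 W/m²

CO₂: 5.35 × ln(799/312) = 5.35 × ln(2.56090) = 5.35 × 0.94036 = 5.0309 W/m².
N₂O: 0.120 × (√339 − √272) = 0.120 × (18.4120 − 16.4924) = 0.120 × 1.9196 = 0.2304 W/m².
Total ΔF = 5.0309 + 0.2304 = 5.2613 W/m².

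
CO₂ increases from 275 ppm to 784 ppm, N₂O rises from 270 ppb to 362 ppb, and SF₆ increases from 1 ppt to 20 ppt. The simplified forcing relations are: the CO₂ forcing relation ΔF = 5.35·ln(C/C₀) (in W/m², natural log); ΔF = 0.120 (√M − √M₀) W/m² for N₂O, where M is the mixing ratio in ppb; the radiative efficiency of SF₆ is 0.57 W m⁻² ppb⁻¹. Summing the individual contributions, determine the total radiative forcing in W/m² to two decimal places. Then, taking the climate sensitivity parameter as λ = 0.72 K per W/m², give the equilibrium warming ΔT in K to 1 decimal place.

ΔF = 5.93 W/m²; ΔT = 4.3 K

CO₂: 5.35 × ln(784/275) = 5.35 × ln(2.85091) = 5.35 × 1.04764 = 5.6049 W/m².
N₂O: 0.120 × (√362 − √270) = 0.120 × (19.0263 − 16.4317) = 0.120 × 2.5946 = 0.3114 W/m².
SF₆: Δ = 20 − 1 = 19 ppt = 0.019 ppb; ΔF = 0.57 × 0.019 = 0.0108 W/m².
Total ΔF = 5.6049 + 0.3114 + 0.0108 = 5.9271 W/m².
ΔT = λ ΔF = 0.72 × 5.93 = 4.2696 K.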